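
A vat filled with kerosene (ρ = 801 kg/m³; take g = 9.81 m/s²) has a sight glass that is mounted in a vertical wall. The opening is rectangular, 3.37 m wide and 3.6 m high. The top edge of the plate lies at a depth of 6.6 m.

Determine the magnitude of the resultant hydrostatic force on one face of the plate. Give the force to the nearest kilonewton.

F ≈ 801 kN

γ = ρg = 801 × 9.81 / 1000 = 7.85781 kN/m³.
The centroid lies 3.6/2 = 1.8 m below the top edge, so the centroid depth is h_c = 6.6 + 1.8 = 8.4 m.
A = 3.37 × 3.6 = 12.132 m².
Resultant F = γ·h_c·A = 7.85781 × 8.4 × 12.132 = 800.78 kN.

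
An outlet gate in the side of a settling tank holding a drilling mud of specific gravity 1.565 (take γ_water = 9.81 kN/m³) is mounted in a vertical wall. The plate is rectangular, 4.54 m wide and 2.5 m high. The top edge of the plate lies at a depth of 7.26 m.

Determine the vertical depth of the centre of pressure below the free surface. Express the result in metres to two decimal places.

h_p = 8.57 m

γ = 1.565 × 9.81 = 15.35265 kN/m³.
The centroid lies 2.5/2 = 1.25 m below the top edge, so the centroid depth is h_c = 7.26 + 1.25 = 8.51 m.
A = 4.54 × 2.5 = 11.35 m².
Resultant F = γ·h_c·A = 15.35265 × 8.51 × 11.35 = 1482.89 kN.
I_c = b·h³/12 = 4.54 × 2.5³/12 = 5.91146 m⁴.
Centre of pressure: y_p = y_c + I_c/(y_c·A) = 8.51 + 5.91146/(8.51 × 11.35) = 8.51 + 0.0612025 = 8.5712 m along the plane.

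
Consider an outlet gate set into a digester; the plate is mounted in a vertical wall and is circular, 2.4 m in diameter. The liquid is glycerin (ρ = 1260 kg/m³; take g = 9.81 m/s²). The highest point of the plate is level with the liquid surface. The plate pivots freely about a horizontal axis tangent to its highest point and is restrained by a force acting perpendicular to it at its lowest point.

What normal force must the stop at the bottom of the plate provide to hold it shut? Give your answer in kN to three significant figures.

γ = ρg = 1260 × 9.81 / 1000 = 12.3606 kN/m³.
The centroid is at the centre, 1.2 m below the top of the plate, so the centroid depth is h_c = 1.2 m.
A = π(1.2)² = 4.52389 m².
Resultant F = γ·h_c·A = 12.3606 × 1.2 × 4.52389 = 67.1016 kN.
I_c = πr⁴/4 = π × 1.2⁴/4 = 1.6286 m⁴.
Centre of pressure: y_p = y_c + I_c/(y_c·A) = 1.2 + 1.6286/(1.2 × 4.52389) = 1.2 + 0.3 = 1.5 m along the plane.
The resultant acts 1.2 + 0.3 = 1.5 m (along the plate) below the hinge at the top edge, so the moment about the hinge is M = F × 1.5 = 67.1016 × 1.5 = 100.652 kN·m.
A normal force at the bottom, 2.4 m from the hinge, must supply this moment: P = 100.652/2.4 = 41.9383 kN.

P ≈ 41.9 kN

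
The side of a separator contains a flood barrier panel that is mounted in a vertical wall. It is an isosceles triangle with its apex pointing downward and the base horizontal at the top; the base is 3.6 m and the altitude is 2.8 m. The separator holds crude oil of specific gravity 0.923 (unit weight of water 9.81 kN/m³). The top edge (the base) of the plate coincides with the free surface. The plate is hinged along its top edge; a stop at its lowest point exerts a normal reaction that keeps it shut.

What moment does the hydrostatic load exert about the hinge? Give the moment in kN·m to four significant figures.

γ = 0.923 × 9.81 = 9.05463 kN/m³.
With the apex down, the centroid sits h/3 = 2.8/3 = 0.933333 m below the base (the top edge), so the centroid depth is h_c = 0.933333 m.
A = ½ × 3.6 × 2.8 = 5.04 m².
Resultant F = γ·h_c·A = 9.05463 × 0.933333 × 5.04 = 42.593 kN.
I_c = b·h³/36 = 3.6 × 2.8³/36 = 2.1952 m⁴.
Centre of pressure: y_p = y_c + I_c/(y_c·A) = 0.933333 + 2.1952/(0.933333 × 5.04) = 0.933333 + 0.466667 = 1.4 m along the plane.
The resultant acts 0.933333 + 0.466667 = 1.4 m (along the plate) below the hinge at the top edge, so the moment about the hinge is M = F × 1.4 = 42.593 × 1.4 = 59.6302 kN·m.

M ≈ 59.63 kN·m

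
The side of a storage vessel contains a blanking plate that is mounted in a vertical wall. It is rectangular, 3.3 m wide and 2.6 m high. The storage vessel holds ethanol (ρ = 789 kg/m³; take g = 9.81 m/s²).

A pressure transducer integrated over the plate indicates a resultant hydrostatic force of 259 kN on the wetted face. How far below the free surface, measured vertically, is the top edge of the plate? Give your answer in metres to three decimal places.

d_top ≈ 2.600 m

γ = ρg = 789 × 9.81 / 1000 = 7.74009 kN/m³.
A = 3.3 × 2.6 = 8.58 m².
From F = γ·h_c·A, the centroid depth is h_c = 259/(7.74009 × 8.58) = 3.90002 m.
The centroid lies 2.6/2 = 1.3 m below the top edge, so the top edge sits at h_top = 3.90002 − 1.3 = 2.60002 m below the surface.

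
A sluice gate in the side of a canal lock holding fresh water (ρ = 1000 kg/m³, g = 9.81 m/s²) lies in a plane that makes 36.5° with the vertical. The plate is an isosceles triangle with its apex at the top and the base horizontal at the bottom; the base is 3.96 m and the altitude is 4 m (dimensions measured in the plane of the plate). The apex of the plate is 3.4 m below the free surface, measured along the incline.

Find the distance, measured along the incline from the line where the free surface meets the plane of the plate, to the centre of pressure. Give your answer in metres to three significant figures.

γ = ρg = 1000 × 9.81 = 9810 N/m³ = 9.81 kN/m³.
The plate makes 36.5° with the vertical, i.e. θ = 90° − 36.5° = 53.5° to the horizontal. Measuring y along the incline from the free-surface line, vertical depth h = y·sinθ with sinθ = 0.803857.
With the apex up, the centroid sits 2h/3 = 2 × 4/3 = 2.66667 m below the apex, so y_c = 3.4 + 2.66667 = 6.06667 m and h_c = 6.06667 × 0.803857 = 4.87674 m.
A = ½ × 3.96 × 4 = 7.92 m².
Resultant F = γ·h_c·A = 9.81 × 4.87674 × 7.92 = 378.899 kN.
I_c = b·h³/36 = 3.96 × 4³/36 = 7.04 m⁴.
Centre of pressure: y_p = y_c + I_c/(y_c·A) = 6.06667 + 7.04/(6.06667 × 7.92) = 6.06667 + 0.14652 = 6.21319 m along the plane.

y_p = 6.21 m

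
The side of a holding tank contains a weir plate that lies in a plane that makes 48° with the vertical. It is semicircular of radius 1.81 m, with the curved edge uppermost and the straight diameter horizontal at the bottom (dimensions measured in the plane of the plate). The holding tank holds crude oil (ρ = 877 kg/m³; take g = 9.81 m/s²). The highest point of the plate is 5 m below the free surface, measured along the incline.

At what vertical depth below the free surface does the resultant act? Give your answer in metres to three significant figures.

h_p = 4.07 m

γ = ρg = 877 × 9.81 / 1000 = 8.60337 kN/m³.
The plate makes 48° with the vertical, i.e. θ = 90° − 48° = 42° to the horizontal. Measuring y along the incline from the free-surface line, vertical depth h = y·sinθ with sinθ = 0.669131.
The centroid lies 4r/(3π) = 0.768188 m above the diameter, so r − 4r/(3π) = 1.81 − 0.768188 = 1.04181 m below the topmost point, so y_c = 5 + 1.04181 = 6.04181 m and h_c = 6.04181 × 0.669131 = 4.04276 m.
A = πr²/2 = π × 1.81²/2 = 5.14609 m².
Resultant F = γ·h_c·A = 8.60337 × 4.04276 × 5.14609 = 178.988 kN.
I_c = (π/8 − 8/(9π))·r⁴ = 0.109757 × 1.81⁴ = 1.178 m⁴.
Centre of pressure: y_p = y_c + I_c/(y_c·A) = 6.04181 + 1.178/(6.04181 × 5.14609) = 6.04181 + 0.0378879 = 6.0797 m along the plane.
Vertically, h_p = y_p·sinθ = 6.0797 × 0.669131 = 4.06812 m.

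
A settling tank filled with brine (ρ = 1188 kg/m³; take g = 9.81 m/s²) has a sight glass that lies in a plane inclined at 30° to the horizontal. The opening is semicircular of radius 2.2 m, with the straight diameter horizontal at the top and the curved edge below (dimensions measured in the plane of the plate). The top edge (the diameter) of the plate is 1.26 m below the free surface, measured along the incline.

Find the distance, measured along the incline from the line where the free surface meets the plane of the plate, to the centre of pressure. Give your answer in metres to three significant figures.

γ = ρg = 1188 × 9.81 / 1000 = 11.65428 kN/m³.
Let θ = 30° be the plate's angle to the horizontal; measure y along the incline from where the plane meets the free surface. Vertical depth h = y·sinθ with sinθ = 0.500000.
The centroid of a semicircle lies 4r/(3π) = 0.933709 m from the diameter, here below the top edge, so y_c = 1.26 + 0.933709 = 2.19371 m and h_c = 2.19371 × 0.500000 = 1.09685 m.
A = πr²/2 = π × 2.2²/2 = 7.60265 m².
Resultant F = γ·h_c·A = 11.65428 × 1.09685 × 7.60265 = 97.1847 kN.
I_c = (π/8 − 8/(9π))·r⁴ = 0.109757 × 2.2⁴ = 2.57112 m⁴.
Centre of pressure: y_p = y_c + I_c/(y_c·A) = 2.19371 + 2.57112/(2.19371 × 7.60265) = 2.19371 + 0.154162 = 2.34787 m along the plane.

y_p = 2.35 m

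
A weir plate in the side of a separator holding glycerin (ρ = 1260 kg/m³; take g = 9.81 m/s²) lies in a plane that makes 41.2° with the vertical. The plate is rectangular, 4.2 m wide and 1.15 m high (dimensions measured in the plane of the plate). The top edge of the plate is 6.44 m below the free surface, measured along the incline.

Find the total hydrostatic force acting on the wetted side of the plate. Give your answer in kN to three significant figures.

γ = ρg = 1260 × 9.81 / 1000 = 12.3606 kN/m³.
The plate makes 41.2° with the vertical, i.e. θ = 90° − 41.2° = 48.8° to the horizontal. Measuring y along the incline from the free-surface line, vertical depth h = y·sinθ with sinθ = 0.752415.
The centroid lies 1.15/2 = 0.575 m below the top edge, so y_c = 6.44 + 0.575 = 7.015 m and h_c = 7.015 × 0.752415 = 5.27819 m.
A = 4.2 × 1.15 = 4.83 m².
Resultant F = γ·h_c·A = 12.3606 × 5.27819 × 4.83 = 315.117 kN.

F ≈ 315 kN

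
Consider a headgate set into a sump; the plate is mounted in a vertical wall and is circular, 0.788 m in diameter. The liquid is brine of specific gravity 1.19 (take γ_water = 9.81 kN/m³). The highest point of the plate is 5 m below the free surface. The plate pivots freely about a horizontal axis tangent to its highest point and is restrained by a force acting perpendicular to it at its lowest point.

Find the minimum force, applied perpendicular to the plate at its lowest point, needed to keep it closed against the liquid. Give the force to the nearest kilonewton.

P ≈ 16 kN

γ = 1.19 × 9.81 = 11.6739 kN/m³.
The centroid is at the centre, 0.394 m below the top of the plate, so the centroid depth is h_c = 5 + 0.394 = 5.394 m.
A = π(0.394)² = 0.487688 m².
Resultant F = γ·h_c·A = 11.6739 × 5.394 × 0.487688 = 30.7092 kN.
I_c = πr⁴/4 = π × 0.394⁴/4 = 0.0189267 m⁴.
Centre of pressure: y_p = y_c + I_c/(y_c·A) = 5.394 + 0.0189267/(5.394 × 0.487688) = 5.394 + 0.00719485 = 5.40119 m along the plane.
The resultant acts 0.394 + 0.00719485 = 0.401195 m (along the plate) below the hinge at the top edge, so the moment about the hinge is M = F × 0.401195 = 30.7092 × 0.401195 = 12.3204 kN·m.
A normal force at the bottom, 0.788 m from the hinge, must supply this moment: P = 12.3204/0.788 = 15.635 kN.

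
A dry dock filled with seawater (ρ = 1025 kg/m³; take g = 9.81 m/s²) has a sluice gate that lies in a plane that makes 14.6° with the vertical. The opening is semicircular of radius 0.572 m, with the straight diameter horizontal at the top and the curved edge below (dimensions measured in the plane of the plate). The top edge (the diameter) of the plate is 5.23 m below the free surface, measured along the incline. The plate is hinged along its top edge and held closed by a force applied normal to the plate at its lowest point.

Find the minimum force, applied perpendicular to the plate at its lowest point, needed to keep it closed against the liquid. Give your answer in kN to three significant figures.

P ≈ 11.8 kN

γ = ρg = 1025 × 9.81 / 1000 = 10.05525 kN/m³.
The plate makes 14.6° with the vertical, i.e. θ = 90° − 14.6° = 75.4° to the horizontal. Measuring y along the incline from the free-surface line, vertical depth h = y·sinθ with sinθ = 0.967709.
The centroid of a semicircle lies 4r/(3π) = 0.242764 m from the diameter, here below the top edge, so y_c = 5.23 + 0.242764 = 5.47276 m and h_c = 5.47276 × 0.967709 = 5.29604 m.
A = πr²/2 = π × 0.572²/2 = 0.513939 m².
Resultant F = γ·h_c·A = 10.05525 × 5.29604 × 0.513939 = 27.3688 kN.
I_c = (π/8 − 8/(9π))·r⁴ = 0.109757 × 0.572⁴ = 0.0117494 m⁴.
Centre of pressure: y_p = y_c + I_c/(y_c·A) = 5.47276 + 0.0117494/(5.47276 × 0.513939) = 5.47276 + 0.00417732 = 5.47694 m along the plane.
The resultant acts 0.242764 + 0.00417732 = 0.246941 m (along the plate) below the hinge at the top edge, so the moment about the hinge is M = F × 0.246941 = 27.3688 × 0.246941 = 6.75848 kN·m.
A normal force at the bottom, 0.572 m from the hinge, must supply this moment: P = 6.75848/0.572 = 11.8155 kN.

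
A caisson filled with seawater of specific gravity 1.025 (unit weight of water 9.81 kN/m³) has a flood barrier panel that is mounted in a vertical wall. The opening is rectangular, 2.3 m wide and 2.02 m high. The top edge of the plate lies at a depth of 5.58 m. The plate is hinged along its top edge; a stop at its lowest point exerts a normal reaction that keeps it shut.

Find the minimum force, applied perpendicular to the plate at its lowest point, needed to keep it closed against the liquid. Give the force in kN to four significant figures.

P ≈ 161.8 kN

γ = 1.025 × 9.81 = 10.05525 kN/m³.
The centroid lies 2.02/2 = 1.01 m below the top edge, so the centroid depth is h_c = 5.58 + 1.01 = 6.59 m.
A = 2.3 × 2.02 = 4.646 m².
Resultant F = γ·h_c·A = 10.05525 × 6.59 × 4.646 = 307.863 kN.
I_c = b·h³/12 = 2.3 × 2.02³/12 = 1.57979 m⁴.
Centre of pressure: y_p = y_c + I_c/(y_c·A) = 6.59 + 1.57979/(6.59 × 4.646) = 6.59 + 0.0515982 = 6.6416 m along the plane.
The resultant acts 1.01 + 0.0515982 = 1.0616 m (along the plate) below the hinge at the top edge, so the moment about the hinge is M = F × 1.0616 = 307.863 × 1.0616 = 326.827 kN·m.
A normal force at the bottom, 2.02 m from the hinge, must supply this moment: P = 326.827/2.02 = 161.796 kN.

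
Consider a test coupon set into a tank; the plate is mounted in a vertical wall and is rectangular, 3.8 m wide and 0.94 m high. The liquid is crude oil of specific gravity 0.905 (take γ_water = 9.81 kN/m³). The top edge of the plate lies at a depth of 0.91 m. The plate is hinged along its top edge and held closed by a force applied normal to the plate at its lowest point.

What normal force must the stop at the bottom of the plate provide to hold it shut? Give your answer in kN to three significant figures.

γ = 0.905 × 9.81 = 8.87805 kN/m³.
The centroid lies 0.94/2 = 0.47 m below the top edge, so the centroid depth is h_c = 0.91 + 0.47 = 1.38 m.
A = 3.8 × 0.94 = 3.572 m².
Resultant F = γ·h_c·A = 8.87805 × 1.38 × 3.572 = 43.7631 kN.
I_c = b·h³/12 = 3.8 × 0.94³/12 = 0.263018 m⁴.
Centre of pressure: y_p = y_c + I_c/(y_c·A) = 1.38 + 0.263018/(1.38 × 3.572) = 1.38 + 0.0533574 = 1.43336 m along the plane.
The resultant acts 0.47 + 0.0533574 = 0.523357 m (along the plate) below the hinge at the top edge, so the moment about the hinge is M = F × 0.523357 = 43.7631 × 0.523357 = 22.9037 kN·m.
A normal force at the bottom, 0.94 m from the hinge, must supply this moment: P = 22.9037/0.94 = 24.3656 kN.

P ≈ 24.4 kN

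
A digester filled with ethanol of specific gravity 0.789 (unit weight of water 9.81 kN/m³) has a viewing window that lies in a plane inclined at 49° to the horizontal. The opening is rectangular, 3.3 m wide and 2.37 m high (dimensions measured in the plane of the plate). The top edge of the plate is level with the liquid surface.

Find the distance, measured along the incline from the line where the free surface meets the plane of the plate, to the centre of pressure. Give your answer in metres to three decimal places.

y_p = 1.580 m

γ = 0.789 × 9.81 = 7.74009 kN/m³.
Let θ = 49° be the plate's angle to the horizontal; measure y along the incline from where the plane meets the free surface. Vertical depth h = y·sinθ with sinθ = 0.754710.
The centroid lies 2.37/2 = 1.185 m below the top edge, so y_c = 1.185 m and h_c = 1.185 × 0.754710 = 0.894331 m.
A = 3.3 × 2.37 = 7.821 m².
Resultant F = γ·h_c·A = 7.74009 × 0.894331 × 7.821 = 54.1385 kN.
I_c = b·h³/12 = 3.3 × 2.37³/12 = 3.66081 m⁴.
Centre of pressure: y_p = y_c + I_c/(y_c·A) = 1.185 + 3.66081/(1.185 × 7.821) = 1.185 + 0.395 = 1.58 m along the plane.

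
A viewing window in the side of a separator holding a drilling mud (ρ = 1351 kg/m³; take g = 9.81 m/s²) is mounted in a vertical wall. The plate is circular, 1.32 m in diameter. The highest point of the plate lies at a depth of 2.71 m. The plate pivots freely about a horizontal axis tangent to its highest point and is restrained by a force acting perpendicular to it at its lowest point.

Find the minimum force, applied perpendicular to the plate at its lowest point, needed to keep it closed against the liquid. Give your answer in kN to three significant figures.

P ≈ 32.1 kN

γ = ρg = 1351 × 9.81 / 1000 = 13.25331 kN/m³.
The centroid is at the centre, 0.66 m below the top of the plate, so the centroid depth is h_c = 2.71 + 0.66 = 3.37 m.
A = π(0.66)² = 1.36848 m².
Resultant F = γ·h_c·A = 13.25331 × 3.37 × 1.36848 = 61.1213 kN.
I_c = πr⁴/4 = π × 0.66⁴/4 = 0.149027 m⁴.
Centre of pressure: y_p = y_c + I_c/(y_c·A) = 3.37 + 0.149027/(3.37 × 1.36848) = 3.37 + 0.0323144 = 3.40231 m along the plane.
The resultant acts 0.66 + 0.0323144 = 0.692314 m (along the plate) below the hinge at the top edge, so the moment about the hinge is M = F × 0.692314 = 61.1213 × 0.692314 = 42.3151 kN·m.
A normal force at the bottom, 1.32 m from the hinge, must supply this moment: P = 42.3151/1.32 = 32.0569 kN.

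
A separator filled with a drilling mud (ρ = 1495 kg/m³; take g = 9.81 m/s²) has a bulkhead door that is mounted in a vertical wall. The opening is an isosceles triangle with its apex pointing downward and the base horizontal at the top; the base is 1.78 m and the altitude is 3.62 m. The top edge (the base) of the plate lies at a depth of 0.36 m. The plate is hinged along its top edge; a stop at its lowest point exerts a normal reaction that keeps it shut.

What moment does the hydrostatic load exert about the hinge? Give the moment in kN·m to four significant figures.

γ = ρg = 1495 × 9.81 / 1000 = 14.66595 kN/m³.
With the apex down, the centroid sits h/3 = 3.62/3 = 1.20667 m below the base (the top edge), so the centroid depth is h_c = 0.36 + 1.20667 = 1.56667 m.
A = ½ × 1.78 × 3.62 = 3.2218 m².
Resultant F = γ·h_c·A = 14.66595 × 1.56667 × 3.2218 = 74.0263 kN.
I_c = b·h³/36 = 1.78 × 3.62³/36 = 2.34554 m⁴.
Centre of pressure: y_p = y_c + I_c/(y_c·A) = 1.56667 + 2.34554/(1.56667 × 3.2218) = 1.56667 + 0.464694 = 2.03136 m along the plane.
The resultant acts 1.20667 + 0.464694 = 1.67136 m (along the plate) below the hinge at the top edge, so the moment about the hinge is M = F × 1.67136 = 74.0263 × 1.67136 = 123.725 kN·m.

M ≈ 123.7 kN·m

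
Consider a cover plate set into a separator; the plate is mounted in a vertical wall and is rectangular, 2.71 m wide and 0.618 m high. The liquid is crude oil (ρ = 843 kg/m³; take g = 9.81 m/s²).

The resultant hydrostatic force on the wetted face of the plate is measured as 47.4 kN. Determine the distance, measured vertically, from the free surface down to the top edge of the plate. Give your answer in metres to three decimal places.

d_top ≈ 3.113 m

γ = ρg = 843 × 9.81 / 1000 = 8.26983 kN/m³.
A = 2.71 × 0.618 = 1.67478 m².
From F = γ·h_c·A, the centroid depth is h_c = 47.4/(8.26983 × 1.67478) = 3.42235 m.
The centroid lies 0.618/2 = 0.309 m below the top edge, so the top edge sits at h_top = 3.42235 − 0.309 = 3.11335 m below the surface.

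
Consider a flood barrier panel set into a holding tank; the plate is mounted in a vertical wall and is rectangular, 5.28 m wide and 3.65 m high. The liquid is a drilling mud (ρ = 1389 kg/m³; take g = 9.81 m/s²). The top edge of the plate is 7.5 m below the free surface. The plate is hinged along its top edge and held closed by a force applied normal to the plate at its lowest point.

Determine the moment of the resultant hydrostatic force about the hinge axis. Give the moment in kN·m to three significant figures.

γ = ρg = 1389 × 9.81 / 1000 = 13.62609 kN/m³.
The centroid lies 3.65/2 = 1.825 m below the top edge, so the centroid depth is h_c = 7.5 + 1.825 = 9.325 m.
A = 5.28 × 3.65 = 19.272 m².
Resultant F = γ·h_c·A = 13.62609 × 9.325 × 19.272 = 2448.76 kN.
I_c = b·h³/12 = 5.28 × 3.65³/12 = 21.3959 m⁴.
Centre of pressure: y_p = y_c + I_c/(y_c·A) = 9.325 + 21.3959/(9.325 × 19.272) = 9.325 + 0.119057 = 9.44406 m along the plane.
The resultant acts 1.825 + 0.119057 = 1.94406 m (along the plate) below the hinge at the top edge, so the moment about the hinge is M = F × 1.94406 = 2448.76 × 1.94406 = 4760.54 kN·m.

M ≈ 4760 kN·m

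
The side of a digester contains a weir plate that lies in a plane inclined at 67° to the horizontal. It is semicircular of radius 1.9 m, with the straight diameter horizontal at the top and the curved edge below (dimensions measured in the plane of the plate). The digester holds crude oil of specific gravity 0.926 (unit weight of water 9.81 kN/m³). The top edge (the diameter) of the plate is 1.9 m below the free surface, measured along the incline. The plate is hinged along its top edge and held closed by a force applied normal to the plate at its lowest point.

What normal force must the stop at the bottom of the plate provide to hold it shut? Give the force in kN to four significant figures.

P ≈ 60.76 kN

γ = 0.926 × 9.81 = 9.08406 kN/m³.
Let θ = 67° be the plate's angle to the horizontal; measure y along the incline from where the plane meets the free surface. Vertical depth h = y·sinθ with sinθ = 0.920505.
The centroid of a semicircle lies 4r/(3π) = 0.806385 m from the diameter, here below the top edge, so y_c = 1.9 + 0.806385 = 2.70639 m and h_c = 2.70639 × 0.920505 = 2.49125 m.
A = πr²/2 = π × 1.9²/2 = 5.67057 m².
Resultant F = γ·h_c·A = 9.08406 × 2.49125 × 5.67057 = 128.329 kN.
I_c = (π/8 − 8/(9π))·r⁴ = 0.109757 × 1.9⁴ = 1.43036 m⁴.
Centre of pressure: y_p = y_c + I_c/(y_c·A) = 2.70639 + 1.43036/(2.70639 × 5.67057) = 2.70639 + 0.0932026 = 2.79959 m along the plane.
The resultant acts 0.806385 + 0.0932026 = 0.899588 m (along the plate) below the hinge at the top edge, so the moment about the hinge is M = F × 0.899588 = 128.329 × 0.899588 = 115.443 kN·m.
A normal force at the bottom, 1.9 m from the hinge, must supply this moment: P = 115.443/1.9 = 60.7595 kN.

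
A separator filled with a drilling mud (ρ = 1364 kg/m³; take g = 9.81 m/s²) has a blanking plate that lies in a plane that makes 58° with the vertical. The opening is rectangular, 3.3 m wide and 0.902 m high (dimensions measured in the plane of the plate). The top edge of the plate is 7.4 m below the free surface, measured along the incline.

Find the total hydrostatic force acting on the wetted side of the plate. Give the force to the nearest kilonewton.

F ≈ 166 kN

γ = ρg = 1364 × 9.81 / 1000 = 13.38084 kN/m³.
The plate makes 58° with the vertical, i.e. θ = 90° − 58° = 32° to the horizontal. Measuring y along the incline from the free-surface line, vertical depth h = y·sinθ with sinθ = 0.529919.
The centroid lies 0.902/2 = 0.451 m below the top edge, so y_c = 7.4 + 0.451 = 7.851 m and h_c = 7.851 × 0.529919 = 4.16039 m.
A = 3.3 × 0.902 = 2.9766 m².
Resultant F = γ·h_c·A = 13.38084 × 4.16039 × 2.9766 = 165.706 kN.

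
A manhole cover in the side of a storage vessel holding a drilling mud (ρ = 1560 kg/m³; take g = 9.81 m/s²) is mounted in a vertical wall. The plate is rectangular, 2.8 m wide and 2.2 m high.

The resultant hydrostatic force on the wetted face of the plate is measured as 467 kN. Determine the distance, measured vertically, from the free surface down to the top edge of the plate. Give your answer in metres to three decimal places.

γ = ρg = 1560 × 9.81 / 1000 = 15.3036 kN/m³.
A = 2.8 × 2.2 = 6.16 m².
From F = γ·h_c·A, the centroid depth is h_c = 467/(15.3036 × 6.16) = 4.95385 m.
The centroid lies 2.2/2 = 1.1 m below the top edge, so the top edge sits at h_top = 4.95385 − 1.1 = 3.85385 m below the surface.

d_top ≈ 3.854 m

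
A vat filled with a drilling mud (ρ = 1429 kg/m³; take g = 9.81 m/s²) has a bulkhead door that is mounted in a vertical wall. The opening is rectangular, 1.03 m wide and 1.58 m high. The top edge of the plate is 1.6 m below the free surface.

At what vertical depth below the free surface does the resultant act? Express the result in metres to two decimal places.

h_p = 2.48 m

γ = ρg = 1429 × 9.81 / 1000 = 14.01849 kN/m³.
The centroid lies 1.58/2 = 0.79 m below the top edge, so the centroid depth is h_c = 1.6 + 0.79 = 2.39 m.
A = 1.03 × 1.58 = 1.6274 m².
Resultant F = γ·h_c·A = 14.01849 × 2.39 × 1.6274 = 54.5247 kN.
I_c = b·h³/12 = 1.03 × 1.58³/12 = 0.338553 m⁴.
Centre of pressure: y_p = y_c + I_c/(y_c·A) = 2.39 + 0.338553/(2.39 × 1.6274) = 2.39 + 0.0870431 = 2.47704 m along the plane.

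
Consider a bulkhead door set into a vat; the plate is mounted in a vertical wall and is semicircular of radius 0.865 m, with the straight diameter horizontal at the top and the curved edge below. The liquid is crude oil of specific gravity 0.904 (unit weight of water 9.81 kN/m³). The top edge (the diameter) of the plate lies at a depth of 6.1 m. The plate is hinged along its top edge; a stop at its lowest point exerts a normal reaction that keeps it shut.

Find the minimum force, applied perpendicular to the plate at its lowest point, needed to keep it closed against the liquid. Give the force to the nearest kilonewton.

P ≈ 29 kN

γ = 0.904 × 9.81 = 8.86824 kN/m³.
The centroid of a semicircle lies 4r/(3π) = 0.367117 m from the diameter, here below the top edge, so the centroid depth is h_c = 6.1 + 0.367117 = 6.46712 m.
A = πr²/2 = π × 0.865²/2 = 1.17531 m².
Resultant F = γ·h_c·A = 8.86824 × 6.46712 × 1.17531 = 67.4063 kN.
I_c = (π/8 − 8/(9π))·r⁴ = 0.109757 × 0.865⁴ = 0.0614464 m⁴.
Centre of pressure: y_p = y_c + I_c/(y_c·A) = 6.46712 + 0.0614464/(6.46712 × 1.17531) = 6.46712 + 0.00808413 = 6.4752 m along the plane.
The resultant acts 0.367117 + 0.00808413 = 0.375201 m (along the plate) below the hinge at the top edge, so the moment about the hinge is M = F × 0.375201 = 67.4063 × 0.375201 = 25.2909 kN·m.
A normal force at the bottom, 0.865 m from the hinge, must supply this moment: P = 25.2909/0.865 = 29.238 kN.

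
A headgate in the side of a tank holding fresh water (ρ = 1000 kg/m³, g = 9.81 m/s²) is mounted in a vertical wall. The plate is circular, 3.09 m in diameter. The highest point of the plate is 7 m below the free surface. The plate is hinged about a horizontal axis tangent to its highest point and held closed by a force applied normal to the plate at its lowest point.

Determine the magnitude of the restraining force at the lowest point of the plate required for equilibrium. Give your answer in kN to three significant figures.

P ≈ 329 kN

γ = ρg = 1000 × 9.81 = 9810 N/m³ = 9.81 kN/m³.
The centroid is at the centre, 1.545 m below the top of the plate, so the centroid depth is h_c = 7 + 1.545 = 8.545 m.
A = π(1.545)² = 7.49906 m².
Resultant F = γ·h_c·A = 9.81 × 8.545 × 7.49906 = 628.62 kN.
I_c = πr⁴/4 = π × 1.545⁴/4 = 4.47511 m⁴.
Centre of pressure: y_p = y_c + I_c/(y_c·A) = 8.545 + 4.47511/(8.545 × 7.49906) = 8.545 + 0.0698369 = 8.61484 m along the plane.
The resultant acts 1.545 + 0.0698369 = 1.61484 m (along the plate) below the hinge at the top edge, so the moment about the hinge is M = F × 1.61484 = 628.62 × 1.61484 = 1015.12 kN·m.
A normal force at the bottom, 3.09 m from the hinge, must supply this moment: P = 1015.12/3.09 = 328.518 kN.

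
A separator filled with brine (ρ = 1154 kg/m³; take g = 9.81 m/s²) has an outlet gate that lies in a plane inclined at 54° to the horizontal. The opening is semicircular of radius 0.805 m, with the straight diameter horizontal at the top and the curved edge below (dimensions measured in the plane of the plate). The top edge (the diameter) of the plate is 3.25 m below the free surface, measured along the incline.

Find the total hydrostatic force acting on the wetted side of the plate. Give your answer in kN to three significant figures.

γ = ρg = 1154 × 9.81 / 1000 = 11.32074 kN/m³.
Let θ = 54° be the plate's angle to the horizontal; measure y along the incline from where the plane meets the free surface. Vertical depth h = y·sinθ with sinθ = 0.809017.
The centroid of a semicircle lies 4r/(3π) = 0.341653 m from the diameter, here below the top edge, so y_c = 3.25 + 0.341653 = 3.59165 m and h_c = 3.59165 × 0.809017 = 2.90571 m.
A = πr²/2 = π × 0.805²/2 = 1.01792 m².
Resultant F = γ·h_c·A = 11.32074 × 2.90571 × 1.01792 = 33.4843 kN.

F ≈ 33.5 kN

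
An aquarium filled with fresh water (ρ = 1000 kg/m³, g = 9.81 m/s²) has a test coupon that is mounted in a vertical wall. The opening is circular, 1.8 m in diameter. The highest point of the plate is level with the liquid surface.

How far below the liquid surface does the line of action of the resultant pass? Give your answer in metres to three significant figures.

h_p = 1.13 m

γ = ρg = 1000 × 9.81 = 9810 N/m³ = 9.81 kN/m³.
The centroid is at the centre, 0.9 m below the top of the plate, so the centroid depth is h_c = 0.9 m.
A = π(0.9)² = 2.54469 m².
Resultant F = γ·h_c·A = 9.81 × 0.9 × 2.54469 = 22.4671 kN.
I_c = πr⁴/4 = π × 0.9⁴/4 = 0.5153 m⁴.
Centre of pressure: y_p = y_c + I_c/(y_c·A) = 0.9 + 0.5153/(0.9 × 2.54469) = 0.9 + 0.225 = 1.125 m along the plane.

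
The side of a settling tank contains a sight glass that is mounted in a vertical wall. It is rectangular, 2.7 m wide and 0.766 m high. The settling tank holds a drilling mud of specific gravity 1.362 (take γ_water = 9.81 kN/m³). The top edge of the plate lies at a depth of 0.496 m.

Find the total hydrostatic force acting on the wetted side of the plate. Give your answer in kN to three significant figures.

F ≈ 24.3 kN

γ = 1.362 × 9.81 = 13.36122 kN/m³.
The centroid lies 0.766/2 = 0.383 m below the top edge, so the centroid depth is h_c = 0.496 + 0.383 = 0.879 m.
A = 2.7 × 0.766 = 2.0682 m².
Resultant F = γ·h_c·A = 13.36122 × 0.879 × 2.0682 = 24.29 kN.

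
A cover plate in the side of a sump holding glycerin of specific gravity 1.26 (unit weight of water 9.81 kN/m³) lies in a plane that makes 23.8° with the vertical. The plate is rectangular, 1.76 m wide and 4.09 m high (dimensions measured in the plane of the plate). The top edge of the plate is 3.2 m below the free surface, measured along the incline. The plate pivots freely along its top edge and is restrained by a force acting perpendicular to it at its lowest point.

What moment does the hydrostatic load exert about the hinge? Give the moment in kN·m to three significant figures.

γ = 1.26 × 9.81 = 12.3606 kN/m³.
The plate makes 23.8° with the vertical, i.e. θ = 90° − 23.8° = 66.2° to the horizontal. Measuring y along the incline from the free-surface line, vertical depth h = y·sinθ with sinθ = 0.914960.
The centroid lies 4.09/2 = 2.045 m below the top edge, so y_c = 3.2 + 2.045 = 5.245 m and h_c = 5.245 × 0.914960 = 4.79897 m.
A = 1.76 × 4.09 = 7.1984 m².
Resultant F = γ·h_c·A = 12.3606 × 4.79897 × 7.1984 = 426.996 kN.
I_c = b·h³/12 = 1.76 × 4.09³/12 = 10.0346 m⁴.
Centre of pressure: y_p = y_c + I_c/(y_c·A) = 5.245 + 10.0346/(5.245 × 7.1984) = 5.245 + 0.265778 = 5.51078 m along the plane.
The resultant acts 2.045 + 0.265778 = 2.31078 m (along the plate) below the hinge at the top edge, so the moment about the hinge is M = F × 2.31078 = 426.996 × 2.31078 = 986.694 kN·m.

M ≈ 987 kN·m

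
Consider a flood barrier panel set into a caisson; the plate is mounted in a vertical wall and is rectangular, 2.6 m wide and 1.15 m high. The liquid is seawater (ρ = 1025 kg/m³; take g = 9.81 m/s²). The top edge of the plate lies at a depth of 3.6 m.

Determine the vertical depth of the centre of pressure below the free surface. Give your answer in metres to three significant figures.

h_p = 4.20 m

γ = ρg = 1025 × 9.81 / 1000 = 10.05525 kN/m³.
The centroid lies 1.15/2 = 0.575 m below the top edge, so the centroid depth is h_c = 3.6 + 0.575 = 4.175 m.
A = 2.6 × 1.15 = 2.99 m².
Resultant F = γ·h_c·A = 10.05525 × 4.175 × 2.99 = 125.522 kN.
I_c = b·h³/12 = 2.6 × 1.15³/12 = 0.329523 m⁴.
Centre of pressure: y_p = y_c + I_c/(y_c·A) = 4.175 + 0.329523/(4.175 × 2.99) = 4.175 + 0.0263972 = 4.2014 m along the plane.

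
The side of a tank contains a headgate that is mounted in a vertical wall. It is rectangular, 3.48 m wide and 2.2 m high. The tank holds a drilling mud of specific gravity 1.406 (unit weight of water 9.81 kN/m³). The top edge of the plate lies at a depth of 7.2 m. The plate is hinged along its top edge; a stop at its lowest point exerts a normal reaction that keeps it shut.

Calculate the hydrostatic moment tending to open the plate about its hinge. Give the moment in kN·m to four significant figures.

M ≈ 1007 kN·m

γ = 1.406 × 9.81 = 13.79286 kN/m³.
The centroid lies 2.2/2 = 1.1 m below the top edge, so the centroid depth is h_c = 7.2 + 1.1 = 8.3 m.
A = 3.48 × 2.2 = 7.656 m².
Resultant F = γ·h_c·A = 13.79286 × 8.3 × 7.656 = 876.465 kN.
I_c = b·h³/12 = 3.48 × 2.2³/12 = 3.08792 m⁴.
Centre of pressure: y_p = y_c + I_c/(y_c·A) = 8.3 + 3.08792/(8.3 × 7.656) = 8.3 + 0.0485944 = 8.34859 m along the plane.
The resultant acts 1.1 + 0.0485944 = 1.14859 m (along the plate) below the hinge at the top edge, so the moment about the hinge is M = F × 1.14859 = 876.465 × 1.14859 = 1006.7 kN·m.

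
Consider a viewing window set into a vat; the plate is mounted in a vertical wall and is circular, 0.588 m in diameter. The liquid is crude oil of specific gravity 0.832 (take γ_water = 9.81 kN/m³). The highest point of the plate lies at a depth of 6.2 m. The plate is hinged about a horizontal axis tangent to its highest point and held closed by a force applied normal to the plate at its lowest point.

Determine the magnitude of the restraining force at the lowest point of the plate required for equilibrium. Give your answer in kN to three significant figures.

γ = 0.832 × 9.81 = 8.16192 kN/m³.
The centroid is at the centre, 0.294 m below the top of the plate, so the centroid depth is h_c = 6.2 + 0.294 = 6.494 m.
A = π(0.294)² = 0.271547 m².
Resultant F = γ·h_c·A = 8.16192 × 6.494 × 0.271547 = 14.3929 kN.
I_c = πr⁴/4 = π × 0.294⁴/4 = 0.00586785 m⁴.
Centre of pressure: y_p = y_c + I_c/(y_c·A) = 6.494 + 0.00586785/(6.494 × 0.271547) = 6.494 + 0.00332753 = 6.49733 m along the plane.
The resultant acts 0.294 + 0.00332753 = 0.297328 m (along the plate) below the hinge at the top edge, so the moment about the hinge is M = F × 0.297328 = 14.3929 × 0.297328 = 4.27941 kN·m.
A normal force at the bottom, 0.588 m from the hinge, must supply this moment: P = 4.27941/0.588 = 7.27791 kN.

P ≈ 7.28 kN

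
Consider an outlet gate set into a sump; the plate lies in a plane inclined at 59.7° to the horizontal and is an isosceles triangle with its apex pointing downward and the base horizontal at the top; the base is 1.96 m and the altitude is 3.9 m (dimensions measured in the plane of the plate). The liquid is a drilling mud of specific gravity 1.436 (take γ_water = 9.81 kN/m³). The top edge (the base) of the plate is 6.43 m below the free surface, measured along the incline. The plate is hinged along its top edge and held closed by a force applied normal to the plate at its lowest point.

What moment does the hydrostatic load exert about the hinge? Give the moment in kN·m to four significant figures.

M ≈ 506.4 kN·m

γ = 1.436 × 9.81 = 14.08716 kN/m³.
Let θ = 59.7° be the plate's angle to the horizontal; measure y along the incline from where the plane meets the free surface. Vertical depth h = y·sinθ with sinθ = 0.863396.
With the apex down, the centroid sits h/3 = 3.9/3 = 1.3 m below the base (the top edge), so y_c = 6.43 + 1.3 = 7.73 m and h_c = 7.73 × 0.863396 = 6.67405 m.
A = ½ × 1.96 × 3.9 = 3.822 m².
Resultant F = γ·h_c·A = 14.08716 × 6.67405 × 3.822 = 359.338 kN.
I_c = b·h³/36 = 1.96 × 3.9³/36 = 3.22959 m⁴.
Centre of pressure: y_p = y_c + I_c/(y_c·A) = 7.73 + 3.22959/(7.73 × 3.822) = 7.73 + 0.109314 = 7.83931 m along the plane.
The resultant acts 1.3 + 0.109314 = 1.40931 m (along the plate) below the hinge at the top edge, so the moment about the hinge is M = F × 1.40931 = 359.338 × 1.40931 = 506.419 kN·m.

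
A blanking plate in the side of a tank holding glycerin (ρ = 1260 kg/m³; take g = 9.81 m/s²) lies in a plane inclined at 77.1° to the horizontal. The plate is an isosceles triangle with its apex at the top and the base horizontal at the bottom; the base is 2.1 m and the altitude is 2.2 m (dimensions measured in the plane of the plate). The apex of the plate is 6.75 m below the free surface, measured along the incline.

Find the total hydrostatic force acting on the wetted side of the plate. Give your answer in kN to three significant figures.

F ≈ 229 kN

γ = ρg = 1260 × 9.81 / 1000 = 12.3606 kN/m³.
Let θ = 77.1° be the plate's angle to the horizontal; measure y along the incline from where the plane meets the free surface. Vertical depth h = y·sinθ with sinθ = 0.974761.
With the apex up, the centroid sits 2h/3 = 2 × 2.2/3 = 1.46667 m below the apex, so y_c = 6.75 + 1.46667 = 8.21667 m and h_c = 8.21667 × 0.974761 = 8.00929 m.
A = ½ × 2.1 × 2.2 = 2.31 m².
Resultant F = γ·h_c·A = 12.3606 × 8.00929 × 2.31 = 228.689 kN.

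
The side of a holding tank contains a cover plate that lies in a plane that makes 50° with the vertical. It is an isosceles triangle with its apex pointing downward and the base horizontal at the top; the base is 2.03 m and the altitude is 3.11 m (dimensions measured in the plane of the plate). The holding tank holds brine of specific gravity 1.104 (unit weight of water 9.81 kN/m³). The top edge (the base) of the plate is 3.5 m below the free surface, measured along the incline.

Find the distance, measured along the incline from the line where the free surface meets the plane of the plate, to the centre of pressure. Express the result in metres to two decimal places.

γ = 1.104 × 9.81 = 10.83024 kN/m³.
The plate makes 50° with the vertical, i.e. θ = 90° − 50° = 40° to the horizontal. Measuring y along the incline from the free-surface line, vertical depth h = y·sinθ with sinθ = 0.642788.
With the apex down, the centroid sits h/3 = 3.11/3 = 1.03667 m below the base (the top edge), so y_c = 3.5 + 1.03667 = 4.53667 m and h_c = 4.53667 × 0.642788 = 2.91612 m.
A = ½ × 2.03 × 3.11 = 3.15665 m².
Resultant F = γ·h_c·A = 10.83024 × 2.91612 × 3.15665 = 99.6942 kN.
I_c = b·h³/36 = 2.03 × 3.11³/36 = 1.69619 m⁴.
Centre of pressure: y_p = y_c + I_c/(y_c·A) = 4.53667 + 1.69619/(4.53667 × 3.15665) = 4.53667 + 0.118443 = 4.65511 m along the plane.

y_p = 4.66 m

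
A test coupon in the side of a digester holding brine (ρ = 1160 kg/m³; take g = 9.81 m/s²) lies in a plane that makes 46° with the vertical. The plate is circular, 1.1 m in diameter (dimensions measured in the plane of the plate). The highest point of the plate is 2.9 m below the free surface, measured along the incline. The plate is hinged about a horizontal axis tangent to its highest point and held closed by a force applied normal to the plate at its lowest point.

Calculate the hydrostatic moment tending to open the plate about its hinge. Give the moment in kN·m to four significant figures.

γ = ρg = 1160 × 9.81 / 1000 = 11.3796 kN/m³.
The plate makes 46° with the vertical, i.e. θ = 90° − 46° = 44° to the horizontal. Measuring y along the incline from the free-surface line, vertical depth h = y·sinθ with sinθ = 0.694658.
The centroid is at the centre, 0.55 m below the top of the plate, so y_c = 2.9 + 0.55 = 3.45 m and h_c = 3.45 × 0.694658 = 2.39657 m.
A = π(0.55)² = 0.950332 m².
Resultant F = γ·h_c·A = 11.3796 × 2.39657 × 0.950332 = 25.9175 kN.
I_c = πr⁴/4 = π × 0.55⁴/4 = 0.0718688 m⁴.
Centre of pressure: y_p = y_c + I_c/(y_c·A) = 3.45 + 0.0718688/(3.45 × 0.950332) = 3.45 + 0.0219203 = 3.47192 m along the plane.
The resultant acts 0.55 + 0.0219203 = 0.57192 m (along the plate) below the hinge at the top edge, so the moment about the hinge is M = F × 0.57192 = 25.9175 × 0.57192 = 14.8227 kN·m.

M ≈ 14.82 kN·m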